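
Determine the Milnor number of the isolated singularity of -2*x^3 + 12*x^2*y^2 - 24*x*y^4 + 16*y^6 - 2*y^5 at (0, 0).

8

The Hessian of f at 0 has rank 0. Corank 2; j^3 = -2*x^3 is a perfect cube, so E-series; the 5-jet and mu = 8 give E_8.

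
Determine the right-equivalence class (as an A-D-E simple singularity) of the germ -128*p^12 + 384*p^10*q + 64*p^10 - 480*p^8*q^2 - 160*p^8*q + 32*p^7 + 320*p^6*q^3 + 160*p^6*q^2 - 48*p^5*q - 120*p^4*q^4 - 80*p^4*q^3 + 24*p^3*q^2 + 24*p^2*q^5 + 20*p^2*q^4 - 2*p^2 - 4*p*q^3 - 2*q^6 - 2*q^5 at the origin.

A_4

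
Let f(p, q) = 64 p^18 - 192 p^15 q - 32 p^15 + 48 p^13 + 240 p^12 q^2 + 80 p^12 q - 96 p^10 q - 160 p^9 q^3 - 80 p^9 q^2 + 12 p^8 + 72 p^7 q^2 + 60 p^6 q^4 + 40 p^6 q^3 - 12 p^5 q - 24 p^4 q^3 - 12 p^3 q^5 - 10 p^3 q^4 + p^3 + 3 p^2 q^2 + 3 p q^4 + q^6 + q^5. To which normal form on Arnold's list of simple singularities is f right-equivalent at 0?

E8

The Hessian of f at 0 is [[0, 0], [0, 0]] with rank 0, so corank 2. A Groebner basis of the Jacobian ideal J(f) in C{p,q} is {q^4, p^3, p^2/2 + p*q^2}; counting standard monomials gives mu = 8. Corank 2; j^3 = p^3 is a perfect cube, so E-series; the 5-jet and mu = 8 give E_8.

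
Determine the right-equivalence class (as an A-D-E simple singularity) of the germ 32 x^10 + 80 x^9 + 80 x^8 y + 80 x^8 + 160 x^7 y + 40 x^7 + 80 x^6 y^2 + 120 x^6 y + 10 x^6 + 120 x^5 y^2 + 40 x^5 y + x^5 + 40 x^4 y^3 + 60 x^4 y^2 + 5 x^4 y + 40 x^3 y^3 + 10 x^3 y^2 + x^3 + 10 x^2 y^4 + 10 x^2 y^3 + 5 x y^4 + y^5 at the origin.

E_8

The Hessian of f at 0 has rank 0. Corank 2; j^3 = x^3 is a perfect cube, so E-series; the 5-jet and mu = 8 give E_8.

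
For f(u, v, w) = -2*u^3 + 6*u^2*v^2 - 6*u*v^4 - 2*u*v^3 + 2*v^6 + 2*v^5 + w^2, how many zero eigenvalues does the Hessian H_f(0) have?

2

The Hessian at 0 is [[0, 0, 0], [0, 0, 0], [0, 0, 2]] of rank 1; hence corank 2.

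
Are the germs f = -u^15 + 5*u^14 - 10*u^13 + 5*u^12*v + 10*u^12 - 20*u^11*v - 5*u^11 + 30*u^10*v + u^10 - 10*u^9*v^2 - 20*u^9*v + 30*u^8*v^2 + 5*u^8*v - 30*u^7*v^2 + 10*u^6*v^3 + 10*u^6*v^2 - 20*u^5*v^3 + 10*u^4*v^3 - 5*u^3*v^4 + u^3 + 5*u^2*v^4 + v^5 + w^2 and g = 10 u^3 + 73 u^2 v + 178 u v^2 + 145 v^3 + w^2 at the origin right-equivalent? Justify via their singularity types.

No.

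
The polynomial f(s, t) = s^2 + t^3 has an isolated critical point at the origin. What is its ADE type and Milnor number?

Type A2, Milnor number mu = 2.

The Hessian of f at 0 has rank 1. Corank 1: A-series; mu = 2 gives A_2.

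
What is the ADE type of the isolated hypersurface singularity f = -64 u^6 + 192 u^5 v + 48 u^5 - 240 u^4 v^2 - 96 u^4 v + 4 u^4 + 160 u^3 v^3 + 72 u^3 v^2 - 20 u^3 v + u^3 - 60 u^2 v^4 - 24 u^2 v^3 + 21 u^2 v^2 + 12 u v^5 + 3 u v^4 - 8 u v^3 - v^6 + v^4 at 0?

The Hessian of f at 0 has rank 0. Corank 2; j^3 = u^3 is a perfect cube, so E-series; the 4-jet and mu = 6 give E_6.

E_6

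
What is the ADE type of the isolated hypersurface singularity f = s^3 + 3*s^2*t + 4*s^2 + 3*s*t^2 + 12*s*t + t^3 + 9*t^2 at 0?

The Hessian of f at 0 has rank 1. Corank 1: A-series; mu = 2 gives A_2.

A_{2}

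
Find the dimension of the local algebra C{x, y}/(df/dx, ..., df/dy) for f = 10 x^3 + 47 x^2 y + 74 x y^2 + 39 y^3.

4

The Hessian of f at 0 is [[0, 0], [0, 0]] with rank 0, so corank 2. A Groebner basis of the Jacobian ideal J(f) in C{x,y} is {y^3, x^2 - 23*y^2/11, x*y + 16*y^2/11}; counting standard monomials gives mu = 4. Corank 2; j^3 = (2*x + 3*y)*(5*x^2 + 16*x*y + 13*y^2) splits into three distinct lines over C (the quadratic factor has nonzero discriminant), so D_4.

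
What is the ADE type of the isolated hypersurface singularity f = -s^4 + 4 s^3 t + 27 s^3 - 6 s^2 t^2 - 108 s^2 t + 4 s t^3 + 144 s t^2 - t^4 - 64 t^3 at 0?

The Hessian of f at 0 has rank 0. Corank 2; j^3 = (3*s - 4*t)^3 is a perfect cube, so E-series; the 4-jet and mu = 6 give E_6.

E6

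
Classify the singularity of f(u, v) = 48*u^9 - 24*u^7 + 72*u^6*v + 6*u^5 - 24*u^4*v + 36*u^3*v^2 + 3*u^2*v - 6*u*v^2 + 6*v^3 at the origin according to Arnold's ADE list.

D4

The Hessian of f at 0 has rank 0. Corank 2; j^3 = 3*v*(u^2 - 2*u*v + 2*v^2) splits into three distinct lines over C (the quadratic factor has nonzero discriminant), so D_4.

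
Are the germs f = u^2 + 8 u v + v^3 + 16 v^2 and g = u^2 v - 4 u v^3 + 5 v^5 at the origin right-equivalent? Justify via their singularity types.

No.

The Hessian of f at 0 has rank 1. Corank 1: A-series; mu = 2 gives A_2. The Hessian of g at 0 has rank 0. Corank 2; j^3 = u^2*v has shape L^2 M (L != M), so D-series; mu = 6 gives D_6. f is A_2 but g is D_6, hence not right-equivalent.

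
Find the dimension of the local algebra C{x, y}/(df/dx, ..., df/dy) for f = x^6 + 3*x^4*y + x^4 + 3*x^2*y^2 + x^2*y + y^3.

The Hessian of f at 0 has rank 0. Corank 2; j^3 = y*(x^2 + y^2) splits into three distinct lines over C (the quadratic factor has nonzero discriminant), so D_4.

4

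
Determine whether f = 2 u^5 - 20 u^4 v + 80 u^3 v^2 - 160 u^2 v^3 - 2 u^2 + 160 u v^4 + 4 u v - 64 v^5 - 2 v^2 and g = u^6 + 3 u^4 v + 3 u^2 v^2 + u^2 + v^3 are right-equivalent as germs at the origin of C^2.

No.

The Hessian of f at 0 is [[-4, 4], [4, -4]] with rank 1, so corank 1. A Groebner basis of the Jacobian ideal J(f) in C{u,v} is {v^4, u - v}; counting standard monomials gives mu = 4. Corank 1: A-series; mu = 4 gives A_4. The Hessian of g at 0 is [[2, 0], [0, 0]] with rank 1, so corank 1. A Groebner basis of the Jacobian ideal J(g) in C{u,v} is {v^2, u}; counting standard monomials gives mu = 2. Corank 1: A-series; mu = 2 gives A_2. f is A_4 but g is A_2, hence not right-equivalent.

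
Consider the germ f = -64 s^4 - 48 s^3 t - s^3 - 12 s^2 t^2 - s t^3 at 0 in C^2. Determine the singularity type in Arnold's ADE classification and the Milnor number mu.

The Hessian of f at 0 has rank 0. Corank 2; j^3 = -s^3 is a perfect cube, so E-series; the 4-jet and mu = 7 give E_7.

Type E_7, Milnor number mu = 7.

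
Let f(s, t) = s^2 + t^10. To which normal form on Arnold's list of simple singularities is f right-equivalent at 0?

A_{9}

The Hessian of f at 0 is [[2, 0], [0, 0]] with rank 1, so corank 1. A Groebner basis of the Jacobian ideal J(f) in C{s,t} is {t^9, s}; counting standard monomials gives mu = 9. Corank 1: A-series; mu = 9 gives A_9.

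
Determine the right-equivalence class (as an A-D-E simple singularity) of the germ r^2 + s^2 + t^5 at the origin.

The Hessian of f at 0 has rank 2. Corank 1: A-series; mu = 4 gives A_4.

A4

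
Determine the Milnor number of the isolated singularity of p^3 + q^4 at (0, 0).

6

The Hessian of f at 0 has rank 0. Corank 2; j^3 = p^3 is a perfect cube, so E-series; the 4-jet and mu = 6 give E_6.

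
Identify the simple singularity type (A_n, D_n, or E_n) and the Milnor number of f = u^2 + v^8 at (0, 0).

Type A_7, Milnor number mu = 7.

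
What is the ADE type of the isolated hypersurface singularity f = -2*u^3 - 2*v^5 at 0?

E8

The Hessian of f at 0 has rank 0. Corank 2; j^3 = -2*u^3 is a perfect cube, so E-series; the 5-jet and mu = 8 give E_8.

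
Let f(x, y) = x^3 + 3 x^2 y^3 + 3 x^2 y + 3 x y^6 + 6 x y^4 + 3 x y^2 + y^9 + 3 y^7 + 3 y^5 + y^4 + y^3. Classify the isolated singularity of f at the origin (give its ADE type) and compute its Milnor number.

Type E6, Milnor number mu = 6.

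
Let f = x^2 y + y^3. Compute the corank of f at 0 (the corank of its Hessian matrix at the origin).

2

Hessian at 0 has rank 0.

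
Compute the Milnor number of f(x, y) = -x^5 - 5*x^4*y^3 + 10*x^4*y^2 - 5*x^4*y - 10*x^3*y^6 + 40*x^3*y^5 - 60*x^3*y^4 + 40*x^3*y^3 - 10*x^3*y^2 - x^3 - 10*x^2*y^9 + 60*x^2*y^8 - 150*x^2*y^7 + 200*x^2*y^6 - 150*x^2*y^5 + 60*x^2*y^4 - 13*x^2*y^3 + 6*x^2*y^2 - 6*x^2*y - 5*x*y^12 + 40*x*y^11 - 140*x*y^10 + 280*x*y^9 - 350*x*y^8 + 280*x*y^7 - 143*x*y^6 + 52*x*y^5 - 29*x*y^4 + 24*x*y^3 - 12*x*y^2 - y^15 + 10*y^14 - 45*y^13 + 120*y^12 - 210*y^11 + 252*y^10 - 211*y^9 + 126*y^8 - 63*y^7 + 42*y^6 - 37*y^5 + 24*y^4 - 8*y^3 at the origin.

8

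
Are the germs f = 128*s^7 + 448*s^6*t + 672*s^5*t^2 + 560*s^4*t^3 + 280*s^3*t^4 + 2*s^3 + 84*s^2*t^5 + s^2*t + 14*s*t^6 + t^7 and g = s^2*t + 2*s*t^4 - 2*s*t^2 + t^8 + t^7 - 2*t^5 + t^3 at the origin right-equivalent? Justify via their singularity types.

No.

The Hessian of f at 0 has rank 0. Corank 2; j^3 = s^2*(2*s + t) has shape L^2 M (L != M), so D-series; mu = 8 gives D_8. The Hessian of g at 0 has rank 0. Corank 2; j^3 = t*(s - t)^2 has shape L^2 M (L != M), so D-series; mu = 9 gives D_9. f is D_8 but g is D_9, hence not right-equivalent.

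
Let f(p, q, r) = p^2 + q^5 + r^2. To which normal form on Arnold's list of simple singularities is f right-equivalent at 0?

A_4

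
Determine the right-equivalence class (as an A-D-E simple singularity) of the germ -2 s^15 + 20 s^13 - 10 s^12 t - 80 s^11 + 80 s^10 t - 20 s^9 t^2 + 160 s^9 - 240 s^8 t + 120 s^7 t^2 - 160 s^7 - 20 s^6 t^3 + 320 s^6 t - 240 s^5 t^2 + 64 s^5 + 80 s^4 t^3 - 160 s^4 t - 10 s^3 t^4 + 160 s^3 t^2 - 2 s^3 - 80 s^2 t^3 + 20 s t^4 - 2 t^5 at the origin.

The Hessian of f at 0 has rank 0. Corank 2; j^3 = -2*s^3 is a perfect cube, so E-series; the 5-jet and mu = 8 give E_8.

E_{8}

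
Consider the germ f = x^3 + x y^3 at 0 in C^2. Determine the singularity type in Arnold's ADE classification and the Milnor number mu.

Type E_7, Milnor number mu = 7.

The Hessian of f at 0 has rank 0. Corank 2; j^3 = x^3 is a perfect cube, so E-series; the 4-jet and mu = 7 give E_7.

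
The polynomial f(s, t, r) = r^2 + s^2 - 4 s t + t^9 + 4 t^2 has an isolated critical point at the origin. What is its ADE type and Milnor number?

Type A8, Milnor number mu = 8.

The Hessian of f at 0 is [[2, -4, 0], [-4, 8, 0], [0, 0, 2]] with rank 2, so corank 1. A Groebner basis of the Jacobian ideal J(f) in C{s,t,r} is {t^8, s - 2*t, r}; counting standard monomials gives mu = 8. Corank 1: A-series; mu = 8 gives A_8.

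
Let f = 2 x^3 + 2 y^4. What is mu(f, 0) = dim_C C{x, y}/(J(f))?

6

The Hessian of f at 0 has rank 0. Corank 2; j^3 = 2*x^3 is a perfect cube, so E-series; the 4-jet and mu = 6 give E_6.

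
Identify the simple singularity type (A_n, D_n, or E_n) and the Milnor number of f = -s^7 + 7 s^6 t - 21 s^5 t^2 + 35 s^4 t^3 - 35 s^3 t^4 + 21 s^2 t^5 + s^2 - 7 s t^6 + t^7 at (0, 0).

Type A_6, Milnor number mu = 6.

The Hessian of f at 0 is [[2, 0], [0, 0]] with rank 1, so corank 1. A Groebner basis of the Jacobian ideal J(f) in C{s,t} is {t^6, s}; counting standard monomials gives mu = 6. Corank 1: A-series; mu = 6 gives A_6.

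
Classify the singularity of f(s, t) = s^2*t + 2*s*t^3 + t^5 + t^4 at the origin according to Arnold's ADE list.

The Hessian of f at 0 has rank 0. Corank 2; j^3 = s^2*t has shape L^2 M (L != M), so D-series; mu = 5 gives D_5.

D_5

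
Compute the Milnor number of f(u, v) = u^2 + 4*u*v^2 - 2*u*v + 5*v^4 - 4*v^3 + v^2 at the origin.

3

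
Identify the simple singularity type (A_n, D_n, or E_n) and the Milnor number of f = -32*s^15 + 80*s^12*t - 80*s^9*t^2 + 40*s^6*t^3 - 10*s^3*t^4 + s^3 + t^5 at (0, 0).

Type E_{8}, Milnor number mu = 8.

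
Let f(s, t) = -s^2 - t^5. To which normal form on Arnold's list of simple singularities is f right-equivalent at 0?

A4

The Hessian of f at 0 has rank 1. Corank 1: A-series; mu = 4 gives A_4.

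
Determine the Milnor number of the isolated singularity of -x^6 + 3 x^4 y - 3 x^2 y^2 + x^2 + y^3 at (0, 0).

2

The Hessian of f at 0 has rank 1. Corank 1: A-series; mu = 2 gives A_2.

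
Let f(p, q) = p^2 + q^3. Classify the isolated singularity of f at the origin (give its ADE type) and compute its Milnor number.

Type A_{2}, Milnor number mu = 2.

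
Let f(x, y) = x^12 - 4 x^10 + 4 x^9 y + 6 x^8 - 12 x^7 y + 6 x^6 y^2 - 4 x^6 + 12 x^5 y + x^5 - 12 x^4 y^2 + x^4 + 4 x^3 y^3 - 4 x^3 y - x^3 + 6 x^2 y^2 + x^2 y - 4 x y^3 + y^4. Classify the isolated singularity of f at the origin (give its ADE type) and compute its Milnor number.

Type D5, Milnor number mu = 5.

The Hessian of f at 0 has rank 0. Corank 2; j^3 = -x^2*(x - y) has shape L^2 M (L != M), so D-series; mu = 5 gives D_5.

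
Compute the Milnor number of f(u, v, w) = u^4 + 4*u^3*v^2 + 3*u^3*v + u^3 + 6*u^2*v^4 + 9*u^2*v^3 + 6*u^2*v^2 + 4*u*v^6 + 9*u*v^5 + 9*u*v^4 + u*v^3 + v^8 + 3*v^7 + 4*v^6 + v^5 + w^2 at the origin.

The Hessian of f at 0 has rank 1. Corank 2; j^3 = u^3 is a perfect cube, so E-series; the 4-jet and mu = 7 give E_7.

7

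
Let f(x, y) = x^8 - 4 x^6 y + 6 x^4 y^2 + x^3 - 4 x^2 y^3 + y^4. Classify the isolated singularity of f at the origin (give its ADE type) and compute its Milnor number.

Type E_{6}, Milnor number mu = 6.

The Hessian of f at 0 is [[0, 0], [0, 0]] with rank 0, so corank 2. A Groebner basis of the Jacobian ideal J(f) in C{x,y} is {y^3, x^2}; counting standard monomials gives mu = 6. Corank 2; j^3 = x^3 is a perfect cube, so E-series; the 4-jet and mu = 6 give E_6.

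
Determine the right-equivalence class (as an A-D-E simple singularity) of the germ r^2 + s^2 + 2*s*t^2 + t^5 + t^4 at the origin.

A_{4}

The Hessian of f at 0 has rank 2. Corank 1: A-series; mu = 4 gives A_4.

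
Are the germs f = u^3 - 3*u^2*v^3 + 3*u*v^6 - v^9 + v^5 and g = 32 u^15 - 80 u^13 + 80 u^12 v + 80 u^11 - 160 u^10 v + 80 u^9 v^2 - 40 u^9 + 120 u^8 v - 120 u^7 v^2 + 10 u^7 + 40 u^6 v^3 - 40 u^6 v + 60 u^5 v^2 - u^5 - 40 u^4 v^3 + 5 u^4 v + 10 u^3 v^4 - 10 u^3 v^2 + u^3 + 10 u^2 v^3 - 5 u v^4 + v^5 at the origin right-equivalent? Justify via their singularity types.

The Hessian of f at 0 has rank 0. Corank 2; j^3 = u^3 is a perfect cube, so E-series; the 5-jet and mu = 8 give E_8. The Hessian of g at 0 has rank 0. Corank 2; j^3 = u^3 is a perfect cube, so E-series; the 5-jet and mu = 8 give E_8. Both have type E_8, hence right-equivalent.

Yes.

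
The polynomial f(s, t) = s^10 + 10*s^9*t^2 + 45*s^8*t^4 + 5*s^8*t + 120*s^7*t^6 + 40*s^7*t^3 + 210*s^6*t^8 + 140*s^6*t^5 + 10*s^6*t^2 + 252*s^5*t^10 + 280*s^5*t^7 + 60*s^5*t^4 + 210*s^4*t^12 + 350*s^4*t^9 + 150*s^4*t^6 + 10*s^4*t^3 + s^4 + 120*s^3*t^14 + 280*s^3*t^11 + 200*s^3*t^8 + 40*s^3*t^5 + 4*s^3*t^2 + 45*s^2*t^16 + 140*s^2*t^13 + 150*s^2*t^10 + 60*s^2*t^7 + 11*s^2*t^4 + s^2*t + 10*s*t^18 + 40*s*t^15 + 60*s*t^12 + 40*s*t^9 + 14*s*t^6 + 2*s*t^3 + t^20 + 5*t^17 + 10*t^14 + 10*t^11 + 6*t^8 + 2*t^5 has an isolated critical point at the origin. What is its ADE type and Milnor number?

The Hessian of f at 0 has rank 0. Corank 2; j^3 = s^2*t has shape L^2 M (L != M), so D-series; mu = 6 gives D_6.

Type D6, Milnor number mu = 6.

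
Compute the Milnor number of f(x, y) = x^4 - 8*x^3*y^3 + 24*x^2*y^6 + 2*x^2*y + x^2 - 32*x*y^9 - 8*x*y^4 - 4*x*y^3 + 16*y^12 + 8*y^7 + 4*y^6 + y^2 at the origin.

The Hessian of f at 0 has rank 2. Corank 0: nondegenerate Morse point, so A_1.

1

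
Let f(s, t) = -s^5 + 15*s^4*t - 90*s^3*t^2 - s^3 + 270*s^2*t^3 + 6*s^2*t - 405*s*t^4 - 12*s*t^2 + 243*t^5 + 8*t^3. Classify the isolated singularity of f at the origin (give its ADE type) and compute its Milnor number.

Type E_{8}, Milnor number mu = 8.

The Hessian of f at 0 is [[0, 0], [0, 0]] with rank 0, so corank 2. A Groebner basis of the Jacobian ideal J(f) in C{s,t} is {t^5, s*t^3 - 9*t^4/4, s^2 - 4*s*t + 4*t^2}; counting standard monomials gives mu = 8. Corank 2; j^3 = -(s - 2*t)^3 is a perfect cube, so E-series; the 5-jet and mu = 8 give E_8.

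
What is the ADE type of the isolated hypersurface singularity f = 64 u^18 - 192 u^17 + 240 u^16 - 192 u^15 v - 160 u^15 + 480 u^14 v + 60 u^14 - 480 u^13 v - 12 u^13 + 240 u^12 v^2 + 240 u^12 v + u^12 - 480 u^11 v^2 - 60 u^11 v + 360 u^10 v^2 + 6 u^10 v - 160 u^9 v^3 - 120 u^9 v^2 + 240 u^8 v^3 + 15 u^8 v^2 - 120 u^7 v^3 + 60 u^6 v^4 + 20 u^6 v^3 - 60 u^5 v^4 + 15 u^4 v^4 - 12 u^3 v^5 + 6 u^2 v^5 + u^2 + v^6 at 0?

A_{5}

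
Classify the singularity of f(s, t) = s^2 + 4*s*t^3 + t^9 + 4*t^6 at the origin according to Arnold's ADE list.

A_8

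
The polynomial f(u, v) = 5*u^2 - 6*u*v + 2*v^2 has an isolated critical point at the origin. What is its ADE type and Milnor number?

Type A_{1}, Milnor number mu = 1.

The Hessian of f at 0 is [[10, -6], [-6, 4]] with rank 2, so corank 0. A Groebner basis of the Jacobian ideal J(f) in C{u,v} is {u, v}; counting standard monomials gives mu = 1. Corank 0: nondegenerate Morse point, so A_1.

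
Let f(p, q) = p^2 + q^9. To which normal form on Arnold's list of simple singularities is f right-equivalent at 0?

The Hessian of f at 0 is [[2, 0], [0, 0]] with rank 1, so corank 1. A Groebner basis of the Jacobian ideal J(f) in C{p,q} is {q^8, p}; counting standard monomials gives mu = 8. Corank 1: A-series; mu = 8 gives A_8.

A_{8}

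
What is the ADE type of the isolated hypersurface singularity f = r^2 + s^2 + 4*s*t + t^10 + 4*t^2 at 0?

A9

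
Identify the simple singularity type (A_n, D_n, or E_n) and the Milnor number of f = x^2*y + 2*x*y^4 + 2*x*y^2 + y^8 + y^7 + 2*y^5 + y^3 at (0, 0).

Type D_9, Milnor number mu = 9.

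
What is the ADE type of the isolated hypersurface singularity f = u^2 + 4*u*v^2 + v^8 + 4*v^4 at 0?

A7

The Hessian of f at 0 is [[2, 0], [0, 0]] with rank 1, so corank 1. A Groebner basis of the Jacobian ideal J(f) in C{u,v} is {u^4, u^3*v, u/2 + v^2}; counting standard monomials gives mu = 7. Corank 1: A-series; mu = 7 gives A_7.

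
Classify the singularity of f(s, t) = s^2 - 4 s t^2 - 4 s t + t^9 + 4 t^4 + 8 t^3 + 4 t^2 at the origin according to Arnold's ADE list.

The Hessian of f at 0 has rank 1. Corank 1: A-series; mu = 8 gives A_8.

A8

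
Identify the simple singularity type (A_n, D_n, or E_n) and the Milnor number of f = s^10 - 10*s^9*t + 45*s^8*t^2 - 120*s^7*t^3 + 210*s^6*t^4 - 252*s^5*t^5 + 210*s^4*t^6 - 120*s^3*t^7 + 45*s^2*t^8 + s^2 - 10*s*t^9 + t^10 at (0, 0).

Type A9, Milnor number mu = 9.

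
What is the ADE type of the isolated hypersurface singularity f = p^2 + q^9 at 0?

A_8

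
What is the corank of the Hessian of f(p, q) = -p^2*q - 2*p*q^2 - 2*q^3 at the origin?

2

The Hessian at 0 is [[0, 0], [0, 0]] of rank 0; hence corank 2.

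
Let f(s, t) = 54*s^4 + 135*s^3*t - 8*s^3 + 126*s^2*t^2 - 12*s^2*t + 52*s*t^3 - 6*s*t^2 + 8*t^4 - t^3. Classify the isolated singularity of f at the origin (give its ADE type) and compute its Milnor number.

Type E7, Milnor number mu = 7.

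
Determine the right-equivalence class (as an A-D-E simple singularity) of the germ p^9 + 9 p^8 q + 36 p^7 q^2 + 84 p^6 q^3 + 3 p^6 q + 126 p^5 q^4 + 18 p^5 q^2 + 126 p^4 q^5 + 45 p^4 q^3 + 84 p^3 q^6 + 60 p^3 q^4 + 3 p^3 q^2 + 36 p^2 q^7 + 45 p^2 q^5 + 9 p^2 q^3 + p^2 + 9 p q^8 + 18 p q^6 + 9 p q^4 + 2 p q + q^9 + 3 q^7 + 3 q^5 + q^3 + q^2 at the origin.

A_{2}

The Hessian of f at 0 is [[2, 2], [2, 2]] with rank 1, so corank 1. A Groebner basis of the Jacobian ideal J(f) in C{p,q} is {q^2, p + q}; counting standard monomials gives mu = 2. Corank 1: A-series; mu = 2 gives A_2.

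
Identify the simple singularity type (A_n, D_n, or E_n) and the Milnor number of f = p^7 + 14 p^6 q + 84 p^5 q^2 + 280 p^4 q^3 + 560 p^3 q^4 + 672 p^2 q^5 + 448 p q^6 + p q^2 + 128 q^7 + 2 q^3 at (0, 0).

Type D_{8}, Milnor number mu = 8.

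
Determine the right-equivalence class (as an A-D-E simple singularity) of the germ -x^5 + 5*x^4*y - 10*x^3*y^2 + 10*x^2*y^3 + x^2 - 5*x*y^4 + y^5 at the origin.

A_{4}

The Hessian of f at 0 is [[2, 0], [0, 0]] with rank 1, so corank 1. A Groebner basis of the Jacobian ideal J(f) in C{x,y} is {y^4, x}; counting standard monomials gives mu = 4. Corank 1: A-series; mu = 4 gives A_4.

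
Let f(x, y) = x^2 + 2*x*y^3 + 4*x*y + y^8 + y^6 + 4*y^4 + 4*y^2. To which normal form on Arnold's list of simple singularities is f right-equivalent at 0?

A_{7}

The Hessian of f at 0 has rank 1. Corank 1: A-series; mu = 7 gives A_7.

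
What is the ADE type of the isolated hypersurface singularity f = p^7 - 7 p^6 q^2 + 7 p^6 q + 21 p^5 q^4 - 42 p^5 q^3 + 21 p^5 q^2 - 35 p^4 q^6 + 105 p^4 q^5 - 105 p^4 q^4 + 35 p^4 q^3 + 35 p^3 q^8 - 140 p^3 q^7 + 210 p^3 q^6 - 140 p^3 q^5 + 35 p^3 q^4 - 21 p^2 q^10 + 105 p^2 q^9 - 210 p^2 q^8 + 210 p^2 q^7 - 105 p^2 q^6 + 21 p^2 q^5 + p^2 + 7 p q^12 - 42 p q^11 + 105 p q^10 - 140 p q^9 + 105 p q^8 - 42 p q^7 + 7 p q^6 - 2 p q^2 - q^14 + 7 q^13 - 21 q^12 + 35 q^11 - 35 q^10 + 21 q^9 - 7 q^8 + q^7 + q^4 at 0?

A_{6}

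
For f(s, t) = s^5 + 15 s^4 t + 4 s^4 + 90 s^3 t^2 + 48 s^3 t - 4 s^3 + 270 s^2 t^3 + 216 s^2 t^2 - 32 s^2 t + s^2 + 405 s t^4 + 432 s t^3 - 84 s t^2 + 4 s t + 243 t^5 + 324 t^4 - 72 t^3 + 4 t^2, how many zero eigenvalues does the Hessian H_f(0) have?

Hessian at 0 has rank 1.

1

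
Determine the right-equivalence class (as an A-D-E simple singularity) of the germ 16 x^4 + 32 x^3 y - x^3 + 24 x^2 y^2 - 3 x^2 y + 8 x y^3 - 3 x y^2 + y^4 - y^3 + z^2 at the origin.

E6

The Hessian of f at 0 is [[0, 0, 0], [0, 0, 0], [0, 0, 2]] with rank 1, so corank 2. A Groebner basis of the Jacobian ideal J(f) in C{x,y,z} is {y^4, x*y^2 + 5*y^3/6, x^2 + 2*x*y + y^2, z}; counting standard monomials gives mu = 6. Corank 2; j^3 = -(x + y)^3 is a perfect cube, so E-series; the 4-jet and mu = 6 give E_6.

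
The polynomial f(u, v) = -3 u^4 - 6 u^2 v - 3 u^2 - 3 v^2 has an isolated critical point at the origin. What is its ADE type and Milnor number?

The Hessian of f at 0 has rank 2. Corank 0: nondegenerate Morse point, so A_1.

Type A_1, Milnor number mu = 1.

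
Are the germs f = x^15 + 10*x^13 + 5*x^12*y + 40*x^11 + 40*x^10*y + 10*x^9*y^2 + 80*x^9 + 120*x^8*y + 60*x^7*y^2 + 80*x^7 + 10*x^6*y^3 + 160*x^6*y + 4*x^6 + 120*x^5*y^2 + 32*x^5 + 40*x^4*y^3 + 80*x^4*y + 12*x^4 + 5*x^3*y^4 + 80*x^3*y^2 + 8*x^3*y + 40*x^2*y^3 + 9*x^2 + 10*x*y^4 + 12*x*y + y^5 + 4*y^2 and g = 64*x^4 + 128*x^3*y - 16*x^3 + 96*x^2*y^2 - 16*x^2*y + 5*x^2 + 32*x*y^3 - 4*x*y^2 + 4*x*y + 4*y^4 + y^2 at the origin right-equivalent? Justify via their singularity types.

No.

The Hessian of f at 0 has rank 1. Corank 1: A-series; mu = 4 gives A_4. The Hessian of g at 0 has rank 2. Corank 0: nondegenerate Morse point, so A_1. f is A_4 but g is A_1, hence not right-equivalent.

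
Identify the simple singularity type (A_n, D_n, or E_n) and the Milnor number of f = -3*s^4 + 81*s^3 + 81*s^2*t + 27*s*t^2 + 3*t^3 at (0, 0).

Type E6, Milnor number mu = 6.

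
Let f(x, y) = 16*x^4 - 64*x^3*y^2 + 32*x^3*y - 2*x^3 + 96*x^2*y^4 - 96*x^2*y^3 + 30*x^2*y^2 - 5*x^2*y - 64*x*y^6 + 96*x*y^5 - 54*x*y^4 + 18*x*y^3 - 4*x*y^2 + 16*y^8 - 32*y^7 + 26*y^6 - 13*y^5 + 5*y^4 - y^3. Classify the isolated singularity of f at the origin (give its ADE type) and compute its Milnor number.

Type D_{5}, Milnor number mu = 5.

The Hessian of f at 0 has rank 0. Corank 2; j^3 = -(x + y)^2*(2*x + y) has shape L^2 M (L != M), so D-series; mu = 5 gives D_5.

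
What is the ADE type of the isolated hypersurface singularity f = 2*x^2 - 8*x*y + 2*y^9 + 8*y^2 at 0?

A_{8}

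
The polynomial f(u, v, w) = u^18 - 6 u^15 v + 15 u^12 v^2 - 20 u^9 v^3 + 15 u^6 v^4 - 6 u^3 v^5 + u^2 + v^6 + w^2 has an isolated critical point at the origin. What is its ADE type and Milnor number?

The Hessian of f at 0 is [[2, 0, 0], [0, 0, 0], [0, 0, 2]] with rank 2, so corank 1. A Groebner basis of the Jacobian ideal J(f) in C{u,v,w} is {v^5, u, w}; counting standard monomials gives mu = 5. Corank 1: A-series; mu = 5 gives A_5.

Type A5, Milnor number mu = 5.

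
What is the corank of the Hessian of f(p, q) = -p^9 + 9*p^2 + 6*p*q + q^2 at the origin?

1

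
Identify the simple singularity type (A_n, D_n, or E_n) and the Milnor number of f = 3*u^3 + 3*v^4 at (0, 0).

Type E_{6}, Milnor number mu = 6.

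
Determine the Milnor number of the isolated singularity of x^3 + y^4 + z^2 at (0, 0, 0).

The Hessian of f at 0 has rank 1. Corank 2; j^3 = x^3 is a perfect cube, so E-series; the 4-jet and mu = 6 give E_6.

6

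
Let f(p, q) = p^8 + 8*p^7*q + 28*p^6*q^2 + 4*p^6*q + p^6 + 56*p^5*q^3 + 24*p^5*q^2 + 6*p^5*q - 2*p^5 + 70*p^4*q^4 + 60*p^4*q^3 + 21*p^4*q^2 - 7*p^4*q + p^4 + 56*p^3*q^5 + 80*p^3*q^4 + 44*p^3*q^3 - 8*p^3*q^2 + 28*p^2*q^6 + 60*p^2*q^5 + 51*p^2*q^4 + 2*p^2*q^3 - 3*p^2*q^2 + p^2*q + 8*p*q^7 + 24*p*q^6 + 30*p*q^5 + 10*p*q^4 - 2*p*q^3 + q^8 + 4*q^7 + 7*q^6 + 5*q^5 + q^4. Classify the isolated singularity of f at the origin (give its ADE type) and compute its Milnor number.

The Hessian of f at 0 has rank 0. Corank 2; j^3 = p^2*q has shape L^2 M (L != M), so D-series; mu = 5 gives D_5.

Type D_{5}, Milnor number mu = 5.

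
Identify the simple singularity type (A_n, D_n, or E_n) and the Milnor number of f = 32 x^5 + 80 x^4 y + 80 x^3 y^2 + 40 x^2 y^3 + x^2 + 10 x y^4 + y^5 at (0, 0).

The Hessian of f at 0 has rank 1. Corank 1: A-series; mu = 4 gives A_4.

Type A4, Milnor number mu = 4.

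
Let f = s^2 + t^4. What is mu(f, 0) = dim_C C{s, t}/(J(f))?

3

The Hessian of f at 0 has rank 1. Corank 1: A-series; mu = 3 gives A_3.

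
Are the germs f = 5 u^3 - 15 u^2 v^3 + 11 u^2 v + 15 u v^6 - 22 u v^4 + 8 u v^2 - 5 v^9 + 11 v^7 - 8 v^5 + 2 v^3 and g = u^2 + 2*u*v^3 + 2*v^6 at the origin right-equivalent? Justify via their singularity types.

The Hessian of f at 0 has rank 0. Corank 2; j^3 = (u + v)*(5*u^2 + 6*u*v + 2*v^2) splits into three distinct lines over C (the quadratic factor has nonzero discriminant), so D_4. The Hessian of g at 0 has rank 1. Corank 1: A-series; mu = 5 gives A_5. f is D_4 but g is A_5, hence not right-equivalent.

No.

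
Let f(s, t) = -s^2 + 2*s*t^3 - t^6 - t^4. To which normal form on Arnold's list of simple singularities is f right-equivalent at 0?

A3

The Hessian of f at 0 has rank 1. Corank 1: A-series; mu = 3 gives A_3.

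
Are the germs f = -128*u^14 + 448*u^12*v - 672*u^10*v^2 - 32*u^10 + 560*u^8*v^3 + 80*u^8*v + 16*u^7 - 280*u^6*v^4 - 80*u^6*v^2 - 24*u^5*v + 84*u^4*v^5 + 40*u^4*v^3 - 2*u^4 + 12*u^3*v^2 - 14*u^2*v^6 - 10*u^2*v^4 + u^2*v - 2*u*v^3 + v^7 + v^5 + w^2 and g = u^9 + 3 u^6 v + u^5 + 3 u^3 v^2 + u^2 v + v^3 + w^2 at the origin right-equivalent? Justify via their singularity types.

No.

The Hessian of f at 0 is [[0, 0, 0], [0, 0, 0], [0, 0, 2]] with rank 1, so corank 2. A Groebner basis of the Jacobian ideal J(f) in C{u,v,w} is {-u^2 + 7*u*v/4 + v^4 - 7*v^3/4, u^3 + u*v/4 - v^3/4, -u^2 + u*v^2 + 7*u*v/4 - 7*v^3/4, w}; counting standard monomials gives mu = 8. Corank 2; j^3 = u^2*v has shape L^2 M (L != M), so D-series; mu = 8 gives D_8. The Hessian of g at 0 is [[0, 0, 0], [0, 0, 0], [0, 0, 2]] with rank 1, so corank 2. A Groebner basis of the Jacobian ideal J(g) in C{u,v,w} is {v^3, u^2 + 3*v^2, u*v, w}; counting standard monomials gives mu = 4. Corank 2; j^3 = v*(u^2 + v^2) splits into three distinct lines over C (the quadratic factor has nonzero discriminant), so D_4. f is D_8 but g is D_4, hence not right-equivalent.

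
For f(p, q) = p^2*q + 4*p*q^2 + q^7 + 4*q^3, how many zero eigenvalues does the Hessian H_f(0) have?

2

Hessian at 0 has rank 0.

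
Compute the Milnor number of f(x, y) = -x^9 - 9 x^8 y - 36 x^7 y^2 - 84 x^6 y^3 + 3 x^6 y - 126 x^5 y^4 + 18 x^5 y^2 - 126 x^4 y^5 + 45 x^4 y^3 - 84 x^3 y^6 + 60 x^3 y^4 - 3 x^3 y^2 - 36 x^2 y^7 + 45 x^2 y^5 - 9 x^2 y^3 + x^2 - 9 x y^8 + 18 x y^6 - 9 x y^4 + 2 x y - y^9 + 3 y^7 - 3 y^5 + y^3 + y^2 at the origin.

The Hessian of f at 0 is [[2, 2], [2, 2]] with rank 1, so corank 1. A Groebner basis of the Jacobian ideal J(f) in C{x,y} is {y^2, x + y}; counting standard monomials gives mu = 2. Corank 1: A-series; mu = 2 gives A_2.

2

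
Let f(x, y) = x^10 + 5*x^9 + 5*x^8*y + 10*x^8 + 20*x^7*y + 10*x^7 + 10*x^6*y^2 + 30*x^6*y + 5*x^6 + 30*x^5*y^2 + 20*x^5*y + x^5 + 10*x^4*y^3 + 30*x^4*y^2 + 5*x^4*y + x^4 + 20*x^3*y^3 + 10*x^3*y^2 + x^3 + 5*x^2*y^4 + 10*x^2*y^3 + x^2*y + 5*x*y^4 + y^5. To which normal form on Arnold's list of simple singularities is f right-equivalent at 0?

D_6

The Hessian of f at 0 has rank 0. Corank 2; j^3 = x^2*(x + y) has shape L^2 M (L != M), so D-series; mu = 6 gives D_6.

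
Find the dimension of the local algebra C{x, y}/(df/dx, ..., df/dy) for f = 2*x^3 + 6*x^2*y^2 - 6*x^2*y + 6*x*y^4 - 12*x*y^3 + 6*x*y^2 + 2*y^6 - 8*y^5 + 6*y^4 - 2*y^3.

The Hessian of f at 0 is [[0, 0], [0, 0]] with rank 0, so corank 2. A Groebner basis of the Jacobian ideal J(f) in C{x,y} is {y^4, x^3 - 3*x^2*y - 3*x^2/2 + 3*x*y + 2*y^3 - 3*y^2/2, x^2/2 + x*y^2 - x*y - y^3 + y^2/2}; counting standard monomials gives mu = 8. Corank 2; j^3 = 2*(x - y)^3 is a perfect cube, so E-series; the 5-jet and mu = 8 give E_8.

8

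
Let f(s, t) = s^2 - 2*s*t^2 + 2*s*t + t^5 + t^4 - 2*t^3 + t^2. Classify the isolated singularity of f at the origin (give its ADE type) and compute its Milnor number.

Type A_{4}, Milnor number mu = 4.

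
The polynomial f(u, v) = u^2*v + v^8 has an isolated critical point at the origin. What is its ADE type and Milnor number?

Type D9, Milnor number mu = 9.

The Hessian of f at 0 is [[0, 0], [0, 0]] with rank 0, so corank 2. A Groebner basis of the Jacobian ideal J(f) in C{u,v} is {u^2/8 + v^7, u^3, u*v}; counting standard monomials gives mu = 9. Corank 2; j^3 = u^2*v has shape L^2 M (L != M), so D-series; mu = 9 gives D_9.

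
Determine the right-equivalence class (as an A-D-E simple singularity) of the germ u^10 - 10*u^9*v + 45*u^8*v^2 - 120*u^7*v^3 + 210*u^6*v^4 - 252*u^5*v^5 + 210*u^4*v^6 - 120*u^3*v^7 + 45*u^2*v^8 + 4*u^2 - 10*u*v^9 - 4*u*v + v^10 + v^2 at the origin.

A9

The Hessian of f at 0 is [[8, -4], [-4, 2]] with rank 1, so corank 1. A Groebner basis of the Jacobian ideal J(f) in C{u,v} is {v^9, u - v/2}; counting standard monomials gives mu = 9. Corank 1: A-series; mu = 9 gives A_9.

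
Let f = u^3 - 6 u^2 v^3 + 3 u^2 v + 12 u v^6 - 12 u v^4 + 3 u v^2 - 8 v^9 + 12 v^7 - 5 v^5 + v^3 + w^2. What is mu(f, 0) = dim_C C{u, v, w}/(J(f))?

The Hessian of f at 0 has rank 1. Corank 2; j^3 = (u + v)^3 is a perfect cube, so E-series; the 5-jet and mu = 8 give E_8.

8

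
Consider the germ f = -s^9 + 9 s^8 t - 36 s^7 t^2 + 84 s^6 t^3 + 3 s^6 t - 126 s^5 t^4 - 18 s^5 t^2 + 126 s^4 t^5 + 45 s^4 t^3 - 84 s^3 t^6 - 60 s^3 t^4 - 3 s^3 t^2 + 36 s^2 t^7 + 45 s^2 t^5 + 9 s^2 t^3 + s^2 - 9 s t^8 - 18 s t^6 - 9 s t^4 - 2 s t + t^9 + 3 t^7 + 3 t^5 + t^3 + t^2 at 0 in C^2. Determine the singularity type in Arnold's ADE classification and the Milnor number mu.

Type A_{2}, Milnor number mu = 2.

The Hessian of f at 0 is [[2, -2], [-2, 2]] with rank 1, so corank 1. A Groebner basis of the Jacobian ideal J(f) in C{s,t} is {t^2, s - t}; counting standard monomials gives mu = 2. Corank 1: A-series; mu = 2 gives A_2.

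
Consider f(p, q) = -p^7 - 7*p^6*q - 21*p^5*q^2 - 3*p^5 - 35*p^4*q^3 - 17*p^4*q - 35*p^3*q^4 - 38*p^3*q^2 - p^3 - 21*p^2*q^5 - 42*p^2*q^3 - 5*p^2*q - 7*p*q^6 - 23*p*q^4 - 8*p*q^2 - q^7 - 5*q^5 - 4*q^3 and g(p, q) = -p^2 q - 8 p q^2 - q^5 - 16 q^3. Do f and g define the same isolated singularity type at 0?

Yes.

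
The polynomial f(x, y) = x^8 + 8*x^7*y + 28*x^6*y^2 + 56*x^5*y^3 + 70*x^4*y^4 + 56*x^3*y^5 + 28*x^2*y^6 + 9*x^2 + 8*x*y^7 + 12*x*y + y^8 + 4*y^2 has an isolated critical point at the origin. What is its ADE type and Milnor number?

Type A_7, Milnor number mu = 7.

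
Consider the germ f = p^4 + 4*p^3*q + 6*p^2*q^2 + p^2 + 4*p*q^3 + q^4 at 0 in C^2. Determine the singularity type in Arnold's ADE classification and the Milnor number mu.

Type A3, Milnor number mu = 3.

The Hessian of f at 0 has rank 1. Corank 1: A-series; mu = 3 gives A_3.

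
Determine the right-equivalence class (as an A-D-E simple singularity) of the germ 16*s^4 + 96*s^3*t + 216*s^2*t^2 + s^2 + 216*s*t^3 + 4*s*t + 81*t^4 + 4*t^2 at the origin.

The Hessian of f at 0 has rank 1. Corank 1: A-series; mu = 3 gives A_3.

A_{3}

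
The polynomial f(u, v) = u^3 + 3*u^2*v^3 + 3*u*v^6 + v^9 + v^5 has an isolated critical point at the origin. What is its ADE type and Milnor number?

Type E8, Milnor number mu = 8.

The Hessian of f at 0 has rank 0. Corank 2; j^3 = u^3 is a perfect cube, so E-series; the 5-jet and mu = 8 give E_8.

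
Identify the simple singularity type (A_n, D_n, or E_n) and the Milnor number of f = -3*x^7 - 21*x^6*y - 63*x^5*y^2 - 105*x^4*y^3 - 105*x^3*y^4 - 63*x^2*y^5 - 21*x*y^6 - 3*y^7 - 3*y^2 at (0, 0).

Type A6, Milnor number mu = 6.

The Hessian of f at 0 is [[0, 0], [0, -6]] with rank 1, so corank 1. A Groebner basis of the Jacobian ideal J(f) in C{x,y} is {x^6, y}; counting standard monomials gives mu = 6. Corank 1: A-series; mu = 6 gives A_6.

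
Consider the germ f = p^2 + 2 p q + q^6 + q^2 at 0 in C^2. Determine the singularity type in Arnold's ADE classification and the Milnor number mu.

Type A5, Milnor number mu = 5.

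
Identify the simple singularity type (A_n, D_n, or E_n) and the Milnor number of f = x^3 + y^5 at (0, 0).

Type E_8, Milnor number mu = 8.

The Hessian of f at 0 has rank 0. Corank 2; j^3 = x^3 is a perfect cube, so E-series; the 5-jet and mu = 8 give E_8.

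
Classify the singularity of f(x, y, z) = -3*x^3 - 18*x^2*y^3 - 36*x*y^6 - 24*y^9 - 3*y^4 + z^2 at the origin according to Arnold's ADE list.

E_{6}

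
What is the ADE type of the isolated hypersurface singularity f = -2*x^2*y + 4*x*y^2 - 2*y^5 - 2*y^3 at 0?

D6

The Hessian of f at 0 has rank 0. Corank 2; j^3 = -2*y*(x - y)^2 has shape L^2 M (L != M), so D-series; mu = 6 gives D_6.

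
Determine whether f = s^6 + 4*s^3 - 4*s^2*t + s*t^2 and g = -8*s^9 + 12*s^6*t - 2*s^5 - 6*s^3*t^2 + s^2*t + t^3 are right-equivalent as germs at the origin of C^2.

The Hessian of f at 0 is [[0, 0], [0, 0]] with rank 0, so corank 2. A Groebner basis of the Jacobian ideal J(f) in C{s,t} is {-32*s*t/3 + t^5 + 16*t^2/3, s*t^2 - t^3/2, s^2 - s*t/2}; counting standard monomials gives mu = 7. Corank 2; j^3 = s*(2*s - t)^2 has shape L^2 M (L != M), so D-series; mu = 7 gives D_7. The Hessian of g at 0 is [[0, 0], [0, 0]] with rank 0, so corank 2. A Groebner basis of the Jacobian ideal J(g) in C{s,t} is {t^3, s^2 + 3*t^2, s*t}; counting standard monomials gives mu = 4. Corank 2; j^3 = t*(s^2 + t^2) splits into three distinct lines over C (the quadratic factor has nonzero discriminant), so D_4. f is D_7 but g is D_4, hence not right-equivalent.

No.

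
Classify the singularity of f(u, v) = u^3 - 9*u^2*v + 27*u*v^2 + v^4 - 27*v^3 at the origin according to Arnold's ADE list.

The Hessian of f at 0 is [[0, 0], [0, 0]] with rank 0, so corank 2. A Groebner basis of the Jacobian ideal J(f) in C{u,v} is {v^3, u^2 - 6*u*v + 9*v^2}; counting standard monomials gives mu = 6. Corank 2; j^3 = (u - 3*v)^3 is a perfect cube, so E-series; the 4-jet and mu = 6 give E_6.

E6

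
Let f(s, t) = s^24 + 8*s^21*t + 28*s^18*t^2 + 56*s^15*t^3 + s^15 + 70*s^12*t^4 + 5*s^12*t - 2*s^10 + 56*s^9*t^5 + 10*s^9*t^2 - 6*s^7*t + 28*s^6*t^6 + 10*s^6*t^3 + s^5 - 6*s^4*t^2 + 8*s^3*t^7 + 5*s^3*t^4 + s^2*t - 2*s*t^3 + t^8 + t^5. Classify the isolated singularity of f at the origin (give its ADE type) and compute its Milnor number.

Type D_9, Milnor number mu = 9.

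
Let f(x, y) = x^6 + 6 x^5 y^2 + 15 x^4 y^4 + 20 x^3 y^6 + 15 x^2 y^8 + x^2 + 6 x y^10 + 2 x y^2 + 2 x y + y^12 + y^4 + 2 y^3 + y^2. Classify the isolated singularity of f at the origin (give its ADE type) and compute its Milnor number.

The Hessian of f at 0 has rank 1. Corank 1: A-series; mu = 5 gives A_5.

Type A_{5}, Milnor number mu = 5.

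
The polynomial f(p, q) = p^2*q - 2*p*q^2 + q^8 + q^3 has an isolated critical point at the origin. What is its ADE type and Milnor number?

Type D_9, Milnor number mu = 9.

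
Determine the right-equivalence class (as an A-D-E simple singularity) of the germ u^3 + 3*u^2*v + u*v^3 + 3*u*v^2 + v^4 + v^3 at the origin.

E_{7}

The Hessian of f at 0 is [[0, 0], [0, 0]] with rank 0, so corank 2. A Groebner basis of the Jacobian ideal J(f) in C{u,v} is {u^3 + 3*u^2*v + 6*u^2 + 12*u*v + 6*v^2, -3*u^2 + u*v^2 - 6*u*v - 3*v^2, 3*u^2 + 6*u*v + v^3 + 3*v^2}; counting standard monomials gives mu = 7. Corank 2; j^3 = (u + v)^3 is a perfect cube, so E-series; the 4-jet and mu = 7 give E_7.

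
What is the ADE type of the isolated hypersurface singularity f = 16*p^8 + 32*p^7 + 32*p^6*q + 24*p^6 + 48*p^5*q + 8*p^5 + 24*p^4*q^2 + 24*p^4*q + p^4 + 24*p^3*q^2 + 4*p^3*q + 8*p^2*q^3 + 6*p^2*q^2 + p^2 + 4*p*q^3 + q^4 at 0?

A_3

The Hessian of f at 0 has rank 1. Corank 1: A-series; mu = 3 gives A_3.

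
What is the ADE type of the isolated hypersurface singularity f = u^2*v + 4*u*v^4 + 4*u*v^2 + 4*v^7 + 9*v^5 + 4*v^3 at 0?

The Hessian of f at 0 has rank 0. Corank 2; j^3 = v*(u + 2*v)^2 has shape L^2 M (L != M), so D-series; mu = 6 gives D_6.

D6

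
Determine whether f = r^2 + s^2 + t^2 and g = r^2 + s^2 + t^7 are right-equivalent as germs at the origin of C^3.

No.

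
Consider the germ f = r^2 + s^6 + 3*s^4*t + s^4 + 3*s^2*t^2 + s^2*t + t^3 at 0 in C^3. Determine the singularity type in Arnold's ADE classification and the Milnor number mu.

Type D_4, Milnor number mu = 4.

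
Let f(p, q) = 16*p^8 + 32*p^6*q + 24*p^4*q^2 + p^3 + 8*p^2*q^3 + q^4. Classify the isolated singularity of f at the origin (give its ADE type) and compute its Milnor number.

Type E6, Milnor number mu = 6.

The Hessian of f at 0 has rank 0. Corank 2; j^3 = p^3 is a perfect cube, so E-series; the 4-jet and mu = 6 give E_6.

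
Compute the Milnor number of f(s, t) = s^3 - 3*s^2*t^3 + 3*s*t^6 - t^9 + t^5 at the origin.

8

The Hessian of f at 0 has rank 0. Corank 2; j^3 = s^3 is a perfect cube, so E-series; the 5-jet and mu = 8 give E_8.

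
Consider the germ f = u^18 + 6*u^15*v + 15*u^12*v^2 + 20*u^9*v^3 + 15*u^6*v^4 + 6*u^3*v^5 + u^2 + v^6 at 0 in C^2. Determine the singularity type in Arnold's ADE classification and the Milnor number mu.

Type A_5, Milnor number mu = 5.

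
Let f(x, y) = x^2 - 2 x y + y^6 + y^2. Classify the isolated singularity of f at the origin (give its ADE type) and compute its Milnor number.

Type A5, Milnor number mu = 5.

The Hessian of f at 0 has rank 1. Corank 1: A-series; mu = 5 gives A_5.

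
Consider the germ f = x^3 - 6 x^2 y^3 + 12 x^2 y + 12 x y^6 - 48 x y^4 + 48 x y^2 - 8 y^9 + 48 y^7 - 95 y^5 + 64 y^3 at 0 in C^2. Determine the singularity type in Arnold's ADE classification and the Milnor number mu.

The Hessian of f at 0 is [[0, 0], [0, 0]] with rank 0, so corank 2. A Groebner basis of the Jacobian ideal J(f) in C{x,y} is {-x^2/4 + x*y^3 - 2*x*y - 4*y^2, y^4, x^3 - 48*x*y^2 - 128*y^3, x^2*y + 8*x*y^2 + 16*y^3}; counting standard monomials gives mu = 8. Corank 2; j^3 = (x + 4*y)^3 is a perfect cube, so E-series; the 5-jet and mu = 8 give E_8.

Type E_8, Milnor number mu = 8.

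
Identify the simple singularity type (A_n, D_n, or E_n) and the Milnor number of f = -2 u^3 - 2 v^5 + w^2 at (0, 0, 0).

Type E8, Milnor number mu = 8.

The Hessian of f at 0 is [[0, 0, 0], [0, 0, 0], [0, 0, 2]] with rank 1, so corank 2. A Groebner basis of the Jacobian ideal J(f) in C{u,v,w} is {v^4, u^2, w}; counting standard monomials gives mu = 8. Corank 2; j^3 = -2*u^3 is a perfect cube, so E-series; the 5-jet and mu = 8 give E_8.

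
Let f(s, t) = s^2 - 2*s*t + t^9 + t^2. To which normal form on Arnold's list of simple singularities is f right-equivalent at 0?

A8

The Hessian of f at 0 has rank 1. Corank 1: A-series; mu = 8 gives A_8.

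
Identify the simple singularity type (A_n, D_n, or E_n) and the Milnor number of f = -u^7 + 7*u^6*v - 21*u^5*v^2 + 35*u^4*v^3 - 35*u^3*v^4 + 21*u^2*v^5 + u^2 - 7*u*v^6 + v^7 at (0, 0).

Type A6, Milnor number mu = 6.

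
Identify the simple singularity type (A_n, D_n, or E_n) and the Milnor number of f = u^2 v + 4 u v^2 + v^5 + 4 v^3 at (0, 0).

The Hessian of f at 0 has rank 0. Corank 2; j^3 = v*(u + 2*v)^2 has shape L^2 M (L != M), so D-series; mu = 6 gives D_6.

Type D6, Milnor number mu = 6.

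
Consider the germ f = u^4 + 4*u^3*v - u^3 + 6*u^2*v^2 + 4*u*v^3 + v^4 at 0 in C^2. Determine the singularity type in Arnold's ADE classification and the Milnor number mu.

Type E6, Milnor number mu = 6.

The Hessian of f at 0 is [[0, 0], [0, 0]] with rank 0, so corank 2. A Groebner basis of the Jacobian ideal J(f) in C{u,v} is {v^4, u*v^2 + v^3/3, u^2}; counting standard monomials gives mu = 6. Corank 2; j^3 = -u^3 is a perfect cube, so E-series; the 4-jet and mu = 6 give E_6.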